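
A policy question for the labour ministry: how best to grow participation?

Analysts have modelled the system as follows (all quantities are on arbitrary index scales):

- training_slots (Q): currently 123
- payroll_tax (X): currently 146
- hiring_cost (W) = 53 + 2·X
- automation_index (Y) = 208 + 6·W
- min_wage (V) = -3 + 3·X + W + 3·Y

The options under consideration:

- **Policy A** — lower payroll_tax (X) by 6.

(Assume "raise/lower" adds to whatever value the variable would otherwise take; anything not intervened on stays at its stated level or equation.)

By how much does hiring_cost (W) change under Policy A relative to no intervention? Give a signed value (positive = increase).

Baseline:
  X = 146
  W = 53 + 2·146 = 345
Policy A (X − 6):
  X = 146 − 6 = 140
  W = 53 + 2·140 = 333
Change in W: 333 − 345 = -12

-12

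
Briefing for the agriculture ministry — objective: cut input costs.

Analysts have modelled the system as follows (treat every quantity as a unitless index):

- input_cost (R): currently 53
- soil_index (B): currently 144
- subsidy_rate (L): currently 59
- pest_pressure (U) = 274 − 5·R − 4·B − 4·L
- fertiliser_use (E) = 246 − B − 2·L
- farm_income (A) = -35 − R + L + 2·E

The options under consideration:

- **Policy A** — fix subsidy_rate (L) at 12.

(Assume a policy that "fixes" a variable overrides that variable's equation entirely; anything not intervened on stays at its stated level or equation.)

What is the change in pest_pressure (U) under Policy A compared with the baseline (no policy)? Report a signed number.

Baseline:
  R = 53
  B = 144
  L = 59
  U = 274 − 5·53 − 4·144 − 4·59 = -803
Policy A (L := 12):
  R = 53
  B = 144
  L = 12
  U = 274 − 5·53 − 4·144 − 4·12 = -615
Change in U: -615 − (-803) = 188

188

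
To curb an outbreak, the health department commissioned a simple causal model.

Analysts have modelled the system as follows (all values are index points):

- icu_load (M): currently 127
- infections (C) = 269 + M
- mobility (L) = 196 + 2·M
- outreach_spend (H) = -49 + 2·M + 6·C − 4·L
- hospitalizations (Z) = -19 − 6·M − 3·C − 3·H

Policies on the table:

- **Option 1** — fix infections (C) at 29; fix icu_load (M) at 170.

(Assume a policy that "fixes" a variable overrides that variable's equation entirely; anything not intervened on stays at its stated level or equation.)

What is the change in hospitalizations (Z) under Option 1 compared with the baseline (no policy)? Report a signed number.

Baseline:
  M = 127
  C = 269 + 127 = 396
  L = 196 + 2·127 = 450
  H = -49 + 2·127 + 6·396 − 4·450 = 781
  Z = -19 − 6·127 − 3·396 − 3·781 = -4312
Option 1 (C := 29, M := 170):
  M = 170
  C = 29
  L = 196 + 2·170 = 536
  H = -49 + 2·170 + 6·29 − 4·536 = -1679
  Z = -19 − 6·170 − 3·29 − 3·(-1679) = 3911
Change in Z: 3911 − (-4312) = 8223

8223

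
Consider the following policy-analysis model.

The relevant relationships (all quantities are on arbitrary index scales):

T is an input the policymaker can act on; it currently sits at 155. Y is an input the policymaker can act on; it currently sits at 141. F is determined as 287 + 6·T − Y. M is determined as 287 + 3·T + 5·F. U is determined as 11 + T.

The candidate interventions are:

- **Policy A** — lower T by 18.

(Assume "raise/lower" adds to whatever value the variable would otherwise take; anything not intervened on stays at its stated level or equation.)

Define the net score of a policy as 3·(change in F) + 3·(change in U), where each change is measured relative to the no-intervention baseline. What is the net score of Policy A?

Baseline:
  T = 155
  Y = 141
  F = 287 + 6·155 − 141 = 1076
  U = 11 + 155 = 166
Policy A (T − 18):
  T = 155 − 18 = 137
  Y = 141
  F = 287 + 6·137 − 141 = 968
  U = 11 + 137 = 148
ΔF = 968 − 1076 = -108; ΔU = 148 − 166 = -18
Score = 3·(-108) + 3·(-18) = -378

-378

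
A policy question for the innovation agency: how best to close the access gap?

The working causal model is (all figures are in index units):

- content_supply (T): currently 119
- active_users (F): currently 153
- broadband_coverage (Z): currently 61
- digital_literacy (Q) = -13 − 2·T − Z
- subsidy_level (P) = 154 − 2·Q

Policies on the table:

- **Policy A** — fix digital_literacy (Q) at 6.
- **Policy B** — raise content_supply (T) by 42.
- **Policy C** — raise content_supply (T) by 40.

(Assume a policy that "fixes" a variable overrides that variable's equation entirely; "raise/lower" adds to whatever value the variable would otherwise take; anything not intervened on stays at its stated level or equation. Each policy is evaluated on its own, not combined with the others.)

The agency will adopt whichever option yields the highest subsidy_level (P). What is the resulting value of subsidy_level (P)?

Policy A (Q := 6):
  T = 119
  Z = 61
  Q = 6
  P = 154 − 2·6 = 142
Policy B (T + 42):
  T = 119 + 42 = 161
  Z = 61
  Q = -13 − 2·161 − 61 = -396
  P = 154 − 2·(-396) = 946
Policy C (T + 40):
  T = 119 + 40 = 159
  Z = 61
  Q = -13 − 2·159 − 61 = -392
  P = 154 − 2·(-392) = 938
Comparing — Policy A: P=142, Policy B: P=946, Policy C: P=938. Highest is 946 (Policy B).

946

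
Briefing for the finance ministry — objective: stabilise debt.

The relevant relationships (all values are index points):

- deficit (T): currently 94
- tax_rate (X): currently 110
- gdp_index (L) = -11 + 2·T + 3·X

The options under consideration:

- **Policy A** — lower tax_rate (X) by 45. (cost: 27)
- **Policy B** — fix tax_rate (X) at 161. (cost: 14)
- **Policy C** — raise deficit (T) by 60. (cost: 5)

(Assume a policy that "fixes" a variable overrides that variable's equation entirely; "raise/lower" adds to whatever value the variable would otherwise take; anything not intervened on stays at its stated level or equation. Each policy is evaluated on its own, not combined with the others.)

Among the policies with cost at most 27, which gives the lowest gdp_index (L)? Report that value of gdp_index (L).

Policy A (X − 45):
  T = 94
  X = 110 − 45 = 65
  L = -11 + 2·94 + 3·65 = 372
Policy B (X := 161):
  T = 94
  X = 161
  L = -11 + 2·94 + 3·161 = 660
Policy C (T + 60):
  T = 94 + 60 = 154
  X = 110
  L = -11 + 2·154 + 3·110 = 627
Comparing — Policy A: L=372, Policy B: L=660, Policy C: L=627. Lowest is 372 (Policy A).

372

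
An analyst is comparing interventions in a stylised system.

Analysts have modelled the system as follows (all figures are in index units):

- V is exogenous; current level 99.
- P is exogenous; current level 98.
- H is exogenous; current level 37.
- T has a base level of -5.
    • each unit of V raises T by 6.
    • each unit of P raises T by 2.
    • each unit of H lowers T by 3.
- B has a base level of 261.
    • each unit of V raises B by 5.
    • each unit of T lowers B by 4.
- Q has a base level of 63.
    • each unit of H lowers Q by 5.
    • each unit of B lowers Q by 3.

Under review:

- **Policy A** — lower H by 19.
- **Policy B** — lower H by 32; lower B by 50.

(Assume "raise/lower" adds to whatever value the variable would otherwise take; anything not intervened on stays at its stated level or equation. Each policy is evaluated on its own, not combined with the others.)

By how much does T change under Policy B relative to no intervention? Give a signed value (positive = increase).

96

Baseline:
  V = 99
  P = 98
  H = 37
  T = -5 + 6·99 + 2·98 − 3·37 = 674
Policy B (H − 32, B − 50):
  V = 99
  P = 98
  H = 37 − 32 = 5
  T = -5 + 6·99 + 2·98 − 3·5 = 770
Change in T: 770 − 674 = 96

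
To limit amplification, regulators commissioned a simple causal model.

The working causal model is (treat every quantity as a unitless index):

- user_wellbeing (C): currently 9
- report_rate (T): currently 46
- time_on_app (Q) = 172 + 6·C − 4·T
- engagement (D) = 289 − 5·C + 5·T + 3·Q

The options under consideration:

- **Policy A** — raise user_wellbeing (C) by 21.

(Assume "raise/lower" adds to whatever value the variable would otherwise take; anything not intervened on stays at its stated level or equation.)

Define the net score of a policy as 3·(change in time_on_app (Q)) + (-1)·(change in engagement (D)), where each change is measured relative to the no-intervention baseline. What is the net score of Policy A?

Baseline:
  C = 9
  T = 46
  Q = 172 + 6·9 − 4·46 = 42
  D = 289 − 5·9 + 5·46 + 3·42 = 600
Policy A (C + 21):
  C = 9 + 21 = 30
  T = 46
  Q = 172 + 6·30 − 4·46 = 168
  D = 289 − 5·30 + 5·46 + 3·168 = 873
ΔQ = 168 − 42 = 126; ΔD = 873 − 600 = 273
Score = 3·126 + (-1)·273 = 105

105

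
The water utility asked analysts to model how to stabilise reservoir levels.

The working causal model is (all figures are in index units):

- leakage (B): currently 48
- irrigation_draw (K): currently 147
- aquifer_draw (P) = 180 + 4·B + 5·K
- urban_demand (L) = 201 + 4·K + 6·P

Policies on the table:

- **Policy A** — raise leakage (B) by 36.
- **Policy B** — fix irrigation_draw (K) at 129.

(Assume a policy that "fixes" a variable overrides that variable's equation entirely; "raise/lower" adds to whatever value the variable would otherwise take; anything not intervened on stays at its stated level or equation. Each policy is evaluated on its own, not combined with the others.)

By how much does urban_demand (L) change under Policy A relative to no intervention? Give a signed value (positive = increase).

864

Baseline:
  B = 48
  K = 147
  P = 180 + 4·48 + 5·147 = 1107
  L = 201 + 4·147 + 6·1107 = 7431
Policy A (B + 36):
  B = 48 + 36 = 84
  K = 147
  P = 180 + 4·84 + 5·147 = 1251
  L = 201 + 4·147 + 6·1251 = 8295
Change in L: 8295 − 7431 = 864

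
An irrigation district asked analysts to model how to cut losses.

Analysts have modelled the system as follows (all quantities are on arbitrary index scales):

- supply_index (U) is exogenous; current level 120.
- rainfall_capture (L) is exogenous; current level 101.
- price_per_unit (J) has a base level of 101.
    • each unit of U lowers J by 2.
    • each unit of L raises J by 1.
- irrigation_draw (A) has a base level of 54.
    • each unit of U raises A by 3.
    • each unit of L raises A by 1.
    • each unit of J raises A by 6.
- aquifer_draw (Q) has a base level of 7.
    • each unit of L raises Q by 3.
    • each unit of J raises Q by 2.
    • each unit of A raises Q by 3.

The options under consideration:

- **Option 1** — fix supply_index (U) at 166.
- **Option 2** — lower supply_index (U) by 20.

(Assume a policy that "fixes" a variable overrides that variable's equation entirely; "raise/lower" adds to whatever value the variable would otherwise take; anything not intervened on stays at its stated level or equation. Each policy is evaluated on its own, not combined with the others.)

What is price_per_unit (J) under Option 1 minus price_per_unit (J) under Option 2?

-132

Option 1 (U := 166):
  U = 166
  L = 101
  J = 101 − 2·166 + 101 = -130
Option 2 (U − 20):
  U = 120 − 20 = 100
  L = 101
  J = 101 − 2·100 + 101 = 2
J: -130 − 2 = -132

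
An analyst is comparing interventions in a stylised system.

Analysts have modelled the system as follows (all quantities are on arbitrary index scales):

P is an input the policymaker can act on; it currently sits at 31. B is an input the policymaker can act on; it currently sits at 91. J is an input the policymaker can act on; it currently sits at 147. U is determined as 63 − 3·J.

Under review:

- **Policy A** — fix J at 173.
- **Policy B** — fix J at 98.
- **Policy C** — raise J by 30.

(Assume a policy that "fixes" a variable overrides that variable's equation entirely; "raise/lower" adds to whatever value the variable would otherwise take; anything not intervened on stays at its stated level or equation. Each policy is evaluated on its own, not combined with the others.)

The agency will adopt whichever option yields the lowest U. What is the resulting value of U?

Policy A (J := 173):
  J = 173
  U = 63 − 3·173 = -456
Policy B (J := 98):
  J = 98
  U = 63 − 3·98 = -231
Policy C (J + 30):
  J = 147 + 30 = 177
  U = 63 − 3·177 = -468
Comparing — Policy A: U=-456, Policy B: U=-231, Policy C: U=-468. Lowest is -468 (Policy C).

-468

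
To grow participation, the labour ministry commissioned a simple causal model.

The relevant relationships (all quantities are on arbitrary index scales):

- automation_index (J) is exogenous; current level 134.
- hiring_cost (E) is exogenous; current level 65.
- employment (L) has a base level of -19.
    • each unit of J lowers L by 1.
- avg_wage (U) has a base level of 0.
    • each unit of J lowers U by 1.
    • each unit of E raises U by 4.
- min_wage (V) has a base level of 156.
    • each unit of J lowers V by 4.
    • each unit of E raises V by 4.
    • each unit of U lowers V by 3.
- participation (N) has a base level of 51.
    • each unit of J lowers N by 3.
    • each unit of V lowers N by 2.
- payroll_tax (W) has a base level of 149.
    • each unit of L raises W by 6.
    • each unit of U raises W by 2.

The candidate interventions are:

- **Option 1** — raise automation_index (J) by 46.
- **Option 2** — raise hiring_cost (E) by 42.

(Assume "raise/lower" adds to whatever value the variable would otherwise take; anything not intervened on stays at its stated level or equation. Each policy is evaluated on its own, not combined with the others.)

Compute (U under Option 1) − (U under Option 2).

Option 1 (J + 46):
  J = 134 + 46 = 180
  E = 65
  U = 0 − 180 + 4·65 = 80
Option 2 (E + 42):
  J = 134
  E = 65 + 42 = 107
  U = 0 − 134 + 4·107 = 294
U: 80 − 294 = -214

-214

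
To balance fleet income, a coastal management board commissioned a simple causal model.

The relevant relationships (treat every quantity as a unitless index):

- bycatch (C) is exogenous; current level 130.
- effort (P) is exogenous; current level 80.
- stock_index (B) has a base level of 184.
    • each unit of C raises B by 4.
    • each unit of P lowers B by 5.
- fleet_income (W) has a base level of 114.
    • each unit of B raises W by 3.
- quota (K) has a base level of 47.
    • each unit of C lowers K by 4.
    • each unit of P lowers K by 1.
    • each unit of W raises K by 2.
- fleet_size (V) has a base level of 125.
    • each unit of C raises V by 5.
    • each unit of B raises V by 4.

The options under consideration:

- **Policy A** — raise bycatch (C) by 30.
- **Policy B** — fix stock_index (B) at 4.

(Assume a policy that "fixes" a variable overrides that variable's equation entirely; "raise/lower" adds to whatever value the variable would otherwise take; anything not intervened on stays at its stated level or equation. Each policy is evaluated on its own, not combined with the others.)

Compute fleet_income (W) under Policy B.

126

Policy B (B := 4):
  C = 130
  P = 80
  B = 4
  W = 114 + 3·4 = 126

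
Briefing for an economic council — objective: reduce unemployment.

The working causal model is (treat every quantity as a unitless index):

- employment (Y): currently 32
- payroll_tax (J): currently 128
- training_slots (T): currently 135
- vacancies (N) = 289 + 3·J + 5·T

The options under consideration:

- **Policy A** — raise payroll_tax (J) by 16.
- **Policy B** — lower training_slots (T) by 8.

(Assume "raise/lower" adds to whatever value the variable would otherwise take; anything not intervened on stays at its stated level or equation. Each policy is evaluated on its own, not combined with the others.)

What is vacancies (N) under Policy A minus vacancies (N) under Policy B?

88

Policy A (J + 16):
  J = 128 + 16 = 144
  T = 135
  N = 289 + 3·144 + 5·135 = 1396
Policy B (T − 8):
  J = 128
  T = 135 − 8 = 127
  N = 289 + 3·128 + 5·127 = 1308
N: 1396 − 1308 = 88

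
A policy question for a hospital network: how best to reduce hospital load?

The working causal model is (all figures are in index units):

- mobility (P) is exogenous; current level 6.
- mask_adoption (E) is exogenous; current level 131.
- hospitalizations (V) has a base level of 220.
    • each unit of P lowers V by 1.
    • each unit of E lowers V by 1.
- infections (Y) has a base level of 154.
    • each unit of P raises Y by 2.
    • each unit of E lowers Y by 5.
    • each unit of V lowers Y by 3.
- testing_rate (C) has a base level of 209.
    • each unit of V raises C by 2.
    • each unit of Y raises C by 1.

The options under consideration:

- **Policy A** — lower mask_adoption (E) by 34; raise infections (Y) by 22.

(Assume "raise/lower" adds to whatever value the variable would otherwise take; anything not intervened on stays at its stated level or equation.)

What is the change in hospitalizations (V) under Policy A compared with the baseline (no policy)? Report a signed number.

34

Baseline:
  P = 6
  E = 131
  V = 220 − 6 − 131 = 83
Policy A (E − 34, Y + 22):
  P = 6
  E = 131 − 34 = 97
  V = 220 − 6 − 97 = 117
Change in V: 117 − 83 = 34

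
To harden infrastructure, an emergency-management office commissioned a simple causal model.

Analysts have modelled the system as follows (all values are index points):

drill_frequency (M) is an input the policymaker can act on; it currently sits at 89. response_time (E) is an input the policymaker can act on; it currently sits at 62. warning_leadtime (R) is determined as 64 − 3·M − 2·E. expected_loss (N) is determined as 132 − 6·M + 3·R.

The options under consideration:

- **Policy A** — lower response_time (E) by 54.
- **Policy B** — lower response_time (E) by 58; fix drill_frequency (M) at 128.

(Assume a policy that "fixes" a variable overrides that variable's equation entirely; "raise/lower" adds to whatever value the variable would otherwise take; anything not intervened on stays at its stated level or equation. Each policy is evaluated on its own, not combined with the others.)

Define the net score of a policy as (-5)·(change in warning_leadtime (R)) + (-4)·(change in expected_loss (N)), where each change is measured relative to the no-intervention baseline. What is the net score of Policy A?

-1836

Baseline:
  M = 89
  E = 62
  R = 64 − 3·89 − 2·62 = -327
  N = 132 − 6·89 + 3·(-327) = -1383
Policy A (E − 54):
  M = 89
  E = 62 − 54 = 8
  R = 64 − 3·89 − 2·8 = -219
  N = 132 − 6·89 + 3·(-219) = -1059
ΔR = -219 − (-327) = 108; ΔN = -1059 − (-1383) = 324
Score = (-5)·108 + (-4)·324 = -1836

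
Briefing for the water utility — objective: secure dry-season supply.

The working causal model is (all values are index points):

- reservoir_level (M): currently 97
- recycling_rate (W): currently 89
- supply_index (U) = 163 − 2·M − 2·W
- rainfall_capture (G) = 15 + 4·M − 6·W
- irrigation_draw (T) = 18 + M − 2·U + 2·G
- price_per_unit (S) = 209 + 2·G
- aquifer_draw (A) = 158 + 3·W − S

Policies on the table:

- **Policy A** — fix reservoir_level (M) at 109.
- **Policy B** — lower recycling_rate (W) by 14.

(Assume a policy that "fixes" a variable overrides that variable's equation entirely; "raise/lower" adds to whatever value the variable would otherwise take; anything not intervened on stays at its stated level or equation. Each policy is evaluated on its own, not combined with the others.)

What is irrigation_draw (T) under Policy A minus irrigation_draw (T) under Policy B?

44

Policy A (M := 109):
  M = 109
  W = 89
  U = 163 − 2·109 − 2·89 = -233
  G = 15 + 4·109 − 6·89 = -83
  T = 18 + 109 − 2·(-233) + 2·(-83) = 427
Policy B (W − 14):
  M = 97
  W = 89 − 14 = 75
  U = 163 − 2·97 − 2·75 = -181
  G = 15 + 4·97 − 6·75 = -47
  T = 18 + 97 − 2·(-181) + 2·(-47) = 383
T: 427 − 383 = 44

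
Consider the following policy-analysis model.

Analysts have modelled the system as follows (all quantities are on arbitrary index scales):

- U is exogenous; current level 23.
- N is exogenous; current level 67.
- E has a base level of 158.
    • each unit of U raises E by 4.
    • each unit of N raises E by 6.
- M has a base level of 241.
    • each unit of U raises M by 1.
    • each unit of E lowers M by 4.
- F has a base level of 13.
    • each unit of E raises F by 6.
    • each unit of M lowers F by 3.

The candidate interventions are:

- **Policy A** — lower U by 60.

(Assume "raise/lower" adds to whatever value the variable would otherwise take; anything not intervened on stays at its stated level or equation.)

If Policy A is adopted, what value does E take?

412

Policy A (U − 60):
  U = 23 − 60 = -37
  N = 67
  E = 158 + 4·(-37) + 6·67 = 412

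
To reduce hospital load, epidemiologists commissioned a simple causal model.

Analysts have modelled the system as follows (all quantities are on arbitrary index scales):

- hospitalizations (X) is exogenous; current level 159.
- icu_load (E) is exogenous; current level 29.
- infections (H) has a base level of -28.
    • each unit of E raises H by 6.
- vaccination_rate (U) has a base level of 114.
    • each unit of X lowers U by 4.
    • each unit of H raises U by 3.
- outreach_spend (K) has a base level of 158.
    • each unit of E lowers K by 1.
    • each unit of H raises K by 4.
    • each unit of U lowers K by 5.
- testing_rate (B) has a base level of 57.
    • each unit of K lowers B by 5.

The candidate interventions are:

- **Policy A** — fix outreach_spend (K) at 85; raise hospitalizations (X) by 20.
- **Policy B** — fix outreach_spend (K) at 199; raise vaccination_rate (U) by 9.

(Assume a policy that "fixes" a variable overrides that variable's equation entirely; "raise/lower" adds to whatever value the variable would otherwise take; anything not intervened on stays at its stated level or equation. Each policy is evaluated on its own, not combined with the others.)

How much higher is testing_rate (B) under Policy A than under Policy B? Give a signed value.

Policy A (K := 85, X + 20):
  X = 159 + 20 = 179
  E = 29
  H = -28 + 6·29 = 146
  U = 114 − 4·179 + 3·146 = -164
  K = 85
  B = 57 − 5·85 = -368
Policy B (K := 199, U + 9):
  X = 159
  E = 29
  H = -28 + 6·29 = 146
  U = 114 − 4·159 + 3·146 (+9 from intervention) = -75
  K = 199
  B = 57 − 5·199 = -938
B: -368 − (-938) = 570

570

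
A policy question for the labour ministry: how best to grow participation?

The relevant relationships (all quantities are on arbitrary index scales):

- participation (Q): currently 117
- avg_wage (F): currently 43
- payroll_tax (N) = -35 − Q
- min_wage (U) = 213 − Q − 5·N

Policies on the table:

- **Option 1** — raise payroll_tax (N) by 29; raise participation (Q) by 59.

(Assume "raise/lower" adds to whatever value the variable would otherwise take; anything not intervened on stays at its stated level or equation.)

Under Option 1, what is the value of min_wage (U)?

Option 1 (N + 29, Q + 59):
  Q = 117 + 59 = 176
  N = -35 − 176 (+29 from intervention) = -182
  U = 213 − 176 − 5·(-182) = 947

947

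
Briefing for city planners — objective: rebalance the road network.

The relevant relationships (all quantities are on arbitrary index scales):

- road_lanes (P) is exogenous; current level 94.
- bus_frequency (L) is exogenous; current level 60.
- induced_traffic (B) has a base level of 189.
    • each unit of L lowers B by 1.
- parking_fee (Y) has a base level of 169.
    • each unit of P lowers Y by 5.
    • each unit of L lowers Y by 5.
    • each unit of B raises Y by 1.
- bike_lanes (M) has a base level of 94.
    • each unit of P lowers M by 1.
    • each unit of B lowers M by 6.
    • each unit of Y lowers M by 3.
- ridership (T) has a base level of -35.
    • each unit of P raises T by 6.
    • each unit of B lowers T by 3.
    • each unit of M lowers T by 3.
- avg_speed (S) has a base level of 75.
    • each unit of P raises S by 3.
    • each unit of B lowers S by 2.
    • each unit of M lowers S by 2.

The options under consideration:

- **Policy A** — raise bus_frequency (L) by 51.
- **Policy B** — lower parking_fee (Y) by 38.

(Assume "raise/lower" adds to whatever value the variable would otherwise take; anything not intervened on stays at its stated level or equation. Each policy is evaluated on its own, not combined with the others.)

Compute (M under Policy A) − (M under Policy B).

Policy A (L + 51):
  P = 94
  L = 60 + 51 = 111
  B = 189 − 111 = 78
  Y = 169 − 5·94 − 5·111 + 78 = -778
  M = 94 − 94 − 6·78 − 3·(-778) = 1866
Policy B (Y − 38):
  P = 94
  L = 60
  B = 189 − 60 = 129
  Y = 169 − 5·94 − 5·60 + 129 (−38 from intervention) = -510
  M = 94 − 94 − 6·129 − 3·(-510) = 756
M: 1866 − 756 = 1110

1110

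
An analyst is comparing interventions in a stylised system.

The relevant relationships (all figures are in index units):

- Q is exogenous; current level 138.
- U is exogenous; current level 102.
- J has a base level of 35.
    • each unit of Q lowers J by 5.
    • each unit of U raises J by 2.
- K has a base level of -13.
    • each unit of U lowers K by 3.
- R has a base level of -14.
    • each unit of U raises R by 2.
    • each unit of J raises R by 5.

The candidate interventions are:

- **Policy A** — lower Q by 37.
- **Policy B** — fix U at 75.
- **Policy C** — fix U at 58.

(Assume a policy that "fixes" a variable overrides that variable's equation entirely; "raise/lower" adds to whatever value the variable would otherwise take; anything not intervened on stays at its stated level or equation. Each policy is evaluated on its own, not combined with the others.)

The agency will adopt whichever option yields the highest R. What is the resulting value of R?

-1140

Policy A (Q − 37):
  Q = 138 − 37 = 101
  U = 102
  J = 35 − 5·101 + 2·102 = -266
  R = -14 + 2·102 + 5·(-266) = -1140
Policy B (U := 75):
  Q = 138
  U = 75
  J = 35 − 5·138 + 2·75 = -505
  R = -14 + 2·75 + 5·(-505) = -2389
Policy C (U := 58):
  Q = 138
  U = 58
  J = 35 − 5·138 + 2·58 = -539
  R = -14 + 2·58 + 5·(-539) = -2593
Comparing — Policy A: R=-1140, Policy B: R=-2389, Policy C: R=-2593. Highest is -1140 (Policy A).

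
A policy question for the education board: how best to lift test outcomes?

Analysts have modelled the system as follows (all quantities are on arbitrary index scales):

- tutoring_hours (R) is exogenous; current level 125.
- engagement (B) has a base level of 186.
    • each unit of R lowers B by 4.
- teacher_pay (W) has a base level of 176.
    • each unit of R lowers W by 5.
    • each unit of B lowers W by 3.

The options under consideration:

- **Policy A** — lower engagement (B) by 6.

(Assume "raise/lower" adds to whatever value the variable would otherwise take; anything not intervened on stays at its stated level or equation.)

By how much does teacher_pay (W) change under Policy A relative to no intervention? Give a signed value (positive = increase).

Baseline:
  R = 125
  B = 186 − 4·125 = -314
  W = 176 − 5·125 − 3·(-314) = 493
Policy A (B − 6):
  R = 125
  B = 186 − 4·125 (−6 from intervention) = -320
  W = 176 − 5·125 − 3·(-320) = 511
Change in W: 511 − 493 = 18

18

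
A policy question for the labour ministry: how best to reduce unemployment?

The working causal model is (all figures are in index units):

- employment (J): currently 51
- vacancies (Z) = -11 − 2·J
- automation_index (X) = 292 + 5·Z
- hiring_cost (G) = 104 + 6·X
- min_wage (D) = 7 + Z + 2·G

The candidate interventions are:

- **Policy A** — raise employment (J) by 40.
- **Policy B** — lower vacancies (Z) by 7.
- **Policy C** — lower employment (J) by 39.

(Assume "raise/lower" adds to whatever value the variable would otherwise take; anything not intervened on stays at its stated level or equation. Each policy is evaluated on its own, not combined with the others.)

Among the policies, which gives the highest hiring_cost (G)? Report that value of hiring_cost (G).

806

Policy A (J + 40):
  J = 51 + 40 = 91
  Z = -11 − 2·91 = -193
  X = 292 + 5·(-193) = -673
  G = 104 + 6·(-673) = -3934
Policy B (Z − 7):
  J = 51
  Z = -11 − 2·51 (−7 from intervention) = -120
  X = 292 + 5·(-120) = -308
  G = 104 + 6·(-308) = -1744
Policy C (J − 39):
  J = 51 − 39 = 12
  Z = -11 − 2·12 = -35
  X = 292 + 5·(-35) = 117
  G = 104 + 6·117 = 806
Comparing — Policy A: G=-3934, Policy B: G=-1744, Policy C: G=806. Highest is 806 (Policy C).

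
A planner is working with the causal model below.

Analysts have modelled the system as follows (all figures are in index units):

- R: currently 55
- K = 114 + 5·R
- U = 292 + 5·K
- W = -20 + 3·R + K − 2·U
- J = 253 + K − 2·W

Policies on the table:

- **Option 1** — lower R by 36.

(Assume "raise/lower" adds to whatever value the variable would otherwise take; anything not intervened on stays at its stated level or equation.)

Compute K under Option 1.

209

Option 1 (R − 36):
  R = 55 − 36 = 19
  K = 114 + 5·19 = 209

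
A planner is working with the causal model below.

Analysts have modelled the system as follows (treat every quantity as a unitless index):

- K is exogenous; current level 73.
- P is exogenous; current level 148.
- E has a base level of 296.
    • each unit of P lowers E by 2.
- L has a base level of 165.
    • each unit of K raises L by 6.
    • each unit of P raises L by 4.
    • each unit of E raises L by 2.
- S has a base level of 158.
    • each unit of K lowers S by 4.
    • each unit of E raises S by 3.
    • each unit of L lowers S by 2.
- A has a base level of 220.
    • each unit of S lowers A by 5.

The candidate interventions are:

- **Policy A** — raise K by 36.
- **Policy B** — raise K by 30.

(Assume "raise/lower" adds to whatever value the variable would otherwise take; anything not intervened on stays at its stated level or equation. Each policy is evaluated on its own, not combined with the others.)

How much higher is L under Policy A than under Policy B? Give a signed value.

Policy A (K + 36):
  K = 73 + 36 = 109
  P = 148
  E = 296 − 2·148 = 0
  L = 165 + 6·109 + 4·148 + 2·0 = 1411
Policy B (K + 30):
  K = 73 + 30 = 103
  P = 148
  E = 296 − 2·148 = 0
  L = 165 + 6·103 + 4·148 + 2·0 = 1375
L: 1411 − 1375 = 36

36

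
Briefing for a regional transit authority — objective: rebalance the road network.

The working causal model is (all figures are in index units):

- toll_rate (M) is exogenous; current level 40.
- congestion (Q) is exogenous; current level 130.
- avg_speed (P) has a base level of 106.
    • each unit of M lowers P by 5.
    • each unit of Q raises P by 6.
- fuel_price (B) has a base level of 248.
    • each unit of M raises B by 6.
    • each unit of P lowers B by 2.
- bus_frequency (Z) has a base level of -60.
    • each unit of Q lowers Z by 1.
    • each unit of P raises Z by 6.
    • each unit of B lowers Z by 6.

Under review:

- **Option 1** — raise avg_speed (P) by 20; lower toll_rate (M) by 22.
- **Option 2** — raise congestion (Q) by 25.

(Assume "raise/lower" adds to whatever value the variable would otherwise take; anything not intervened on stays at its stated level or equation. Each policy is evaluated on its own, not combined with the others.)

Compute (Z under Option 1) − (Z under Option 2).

Option 1 (P + 20, M − 22):
  M = 40 − 22 = 18
  Q = 130
  P = 106 − 5·18 + 6·130 (+20 from intervention) = 816
  B = 248 + 6·18 − 2·816 = -1276
  Z = -60 − 130 + 6·816 − 6·(-1276) = 12362
Option 2 (Q + 25):
  M = 40
  Q = 130 + 25 = 155
  P = 106 − 5·40 + 6·155 = 836
  B = 248 + 6·40 − 2·836 = -1184
  Z = -60 − 155 + 6·836 − 6·(-1184) = 11905
Z: 12362 − 11905 = 457

457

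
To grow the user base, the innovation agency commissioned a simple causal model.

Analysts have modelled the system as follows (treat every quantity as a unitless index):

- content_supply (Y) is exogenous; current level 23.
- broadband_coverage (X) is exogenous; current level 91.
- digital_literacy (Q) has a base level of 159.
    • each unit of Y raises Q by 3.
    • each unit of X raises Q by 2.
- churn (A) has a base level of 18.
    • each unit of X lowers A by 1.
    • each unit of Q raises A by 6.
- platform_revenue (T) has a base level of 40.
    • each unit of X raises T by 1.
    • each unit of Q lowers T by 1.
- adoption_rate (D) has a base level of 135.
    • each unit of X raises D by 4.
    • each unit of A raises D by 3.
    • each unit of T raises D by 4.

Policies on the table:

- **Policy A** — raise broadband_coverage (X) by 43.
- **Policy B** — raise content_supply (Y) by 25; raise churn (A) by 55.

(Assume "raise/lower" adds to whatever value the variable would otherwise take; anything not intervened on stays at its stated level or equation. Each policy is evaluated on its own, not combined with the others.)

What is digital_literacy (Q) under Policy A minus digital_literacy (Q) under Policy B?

11

Policy A (X + 43):
  Y = 23
  X = 91 + 43 = 134
  Q = 159 + 3·23 + 2·134 = 496
Policy B (Y + 25, A + 55):
  Y = 23 + 25 = 48
  X = 91
  Q = 159 + 3·48 + 2·91 = 485
Q: 496 − 485 = 11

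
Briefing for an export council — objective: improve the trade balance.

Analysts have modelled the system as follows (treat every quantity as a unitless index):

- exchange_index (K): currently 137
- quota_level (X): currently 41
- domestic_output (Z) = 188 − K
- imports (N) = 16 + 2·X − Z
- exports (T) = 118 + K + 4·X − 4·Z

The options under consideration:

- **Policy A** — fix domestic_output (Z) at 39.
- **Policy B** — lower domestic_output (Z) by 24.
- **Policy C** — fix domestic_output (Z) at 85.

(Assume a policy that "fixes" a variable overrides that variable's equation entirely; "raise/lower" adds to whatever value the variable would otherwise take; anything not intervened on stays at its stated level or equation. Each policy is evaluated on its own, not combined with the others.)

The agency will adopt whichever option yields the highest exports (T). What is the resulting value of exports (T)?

Policy A (Z := 39):
  K = 137
  X = 41
  Z = 39
  T = 118 + 137 + 4·41 − 4·39 = 263
Policy B (Z − 24):
  K = 137
  X = 41
  Z = 188 − 137 (−24 from intervention) = 27
  T = 118 + 137 + 4·41 − 4·27 = 311
Policy C (Z := 85):
  K = 137
  X = 41
  Z = 85
  T = 118 + 137 + 4·41 − 4·85 = 79
Comparing — Policy A: T=263, Policy B: T=311, Policy C: T=79. Highest is 311 (Policy B).

311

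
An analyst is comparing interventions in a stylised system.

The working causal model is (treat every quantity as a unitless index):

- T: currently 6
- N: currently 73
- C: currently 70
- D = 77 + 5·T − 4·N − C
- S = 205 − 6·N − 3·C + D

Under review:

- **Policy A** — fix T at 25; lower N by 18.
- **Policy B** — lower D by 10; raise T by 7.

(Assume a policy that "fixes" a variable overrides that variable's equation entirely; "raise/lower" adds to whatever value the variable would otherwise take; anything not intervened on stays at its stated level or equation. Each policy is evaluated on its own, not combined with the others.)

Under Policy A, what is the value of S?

-423

Policy A (T := 25, N − 18):
  T = 25
  N = 73 − 18 = 55
  C = 70
  D = 77 + 5·25 − 4·55 − 70 = -88
  S = 205 − 6·55 − 3·70 + (-88) = -423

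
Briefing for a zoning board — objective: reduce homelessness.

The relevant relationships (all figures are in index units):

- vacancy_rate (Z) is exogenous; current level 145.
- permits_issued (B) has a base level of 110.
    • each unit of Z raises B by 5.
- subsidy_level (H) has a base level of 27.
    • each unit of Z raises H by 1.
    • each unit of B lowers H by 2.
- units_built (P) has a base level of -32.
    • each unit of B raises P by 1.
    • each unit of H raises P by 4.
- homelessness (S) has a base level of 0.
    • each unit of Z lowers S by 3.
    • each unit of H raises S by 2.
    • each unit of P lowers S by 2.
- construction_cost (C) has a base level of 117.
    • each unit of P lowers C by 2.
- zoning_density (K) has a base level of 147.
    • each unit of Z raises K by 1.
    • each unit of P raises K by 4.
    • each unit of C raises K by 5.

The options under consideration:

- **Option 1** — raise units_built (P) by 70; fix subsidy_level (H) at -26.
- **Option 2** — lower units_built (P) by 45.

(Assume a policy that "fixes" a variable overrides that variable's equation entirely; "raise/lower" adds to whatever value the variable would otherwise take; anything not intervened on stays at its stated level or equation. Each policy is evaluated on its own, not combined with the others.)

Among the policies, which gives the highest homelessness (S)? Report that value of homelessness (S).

7037

Option 1 (P + 70, H := -26):
  Z = 145
  B = 110 + 5·145 = 835
  H = -26
  P = -32 + 835 + 4·(-26) (+70 from intervention) = 769
  S = 0 − 3·145 + 2·(-26) − 2·769 = -2025
Option 2 (P − 45):
  Z = 145
  B = 110 + 5·145 = 835
  H = 27 + 145 − 2·835 = -1498
  P = -32 + 835 + 4·(-1498) (−45 from intervention) = -5234
  S = 0 − 3·145 + 2·(-1498) − 2·(-5234) = 7037
Comparing — Option 1: S=-2025, Option 2: S=7037. Highest is 7037 (Option 2).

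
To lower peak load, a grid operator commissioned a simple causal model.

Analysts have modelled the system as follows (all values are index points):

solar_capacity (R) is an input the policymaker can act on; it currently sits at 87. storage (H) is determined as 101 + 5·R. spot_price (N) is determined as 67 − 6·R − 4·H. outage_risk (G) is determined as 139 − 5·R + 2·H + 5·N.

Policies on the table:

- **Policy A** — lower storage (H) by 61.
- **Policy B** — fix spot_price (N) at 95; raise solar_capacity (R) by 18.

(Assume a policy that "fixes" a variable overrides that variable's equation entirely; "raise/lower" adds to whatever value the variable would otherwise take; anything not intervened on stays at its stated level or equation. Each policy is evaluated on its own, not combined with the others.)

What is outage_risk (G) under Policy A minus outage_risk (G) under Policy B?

Policy A (H − 61):
  R = 87
  H = 101 + 5·87 (−61 from intervention) = 475
  N = 67 − 6·87 − 4·475 = -2355
  G = 139 − 5·87 + 2·475 + 5·(-2355) = -11121
Policy B (N := 95, R + 18):
  R = 87 + 18 = 105
  H = 101 + 5·105 = 626
  N = 95
  G = 139 − 5·105 + 2·626 + 5·95 = 1341
G: -11121 − 1341 = -12462

-12462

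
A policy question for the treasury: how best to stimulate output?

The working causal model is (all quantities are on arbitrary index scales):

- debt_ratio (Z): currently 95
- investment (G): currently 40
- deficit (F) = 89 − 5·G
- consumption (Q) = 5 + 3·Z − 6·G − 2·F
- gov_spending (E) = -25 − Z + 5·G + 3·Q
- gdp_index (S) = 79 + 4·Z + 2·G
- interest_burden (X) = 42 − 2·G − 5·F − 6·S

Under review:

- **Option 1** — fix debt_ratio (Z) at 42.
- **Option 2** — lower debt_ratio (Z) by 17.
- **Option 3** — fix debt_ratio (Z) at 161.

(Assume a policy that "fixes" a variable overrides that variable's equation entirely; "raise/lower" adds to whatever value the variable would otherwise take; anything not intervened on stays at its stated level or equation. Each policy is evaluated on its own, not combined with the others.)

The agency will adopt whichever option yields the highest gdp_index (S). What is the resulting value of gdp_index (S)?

Option 1 (Z := 42):
  Z = 42
  G = 40
  S = 79 + 4·42 + 2·40 = 327
Option 2 (Z − 17):
  Z = 95 − 17 = 78
  G = 40
  S = 79 + 4·78 + 2·40 = 471
Option 3 (Z := 161):
  Z = 161
  G = 40
  S = 79 + 4·161 + 2·40 = 803
Comparing — Option 1: S=327, Option 2: S=471, Option 3: S=803. Highest is 803 (Option 3).

803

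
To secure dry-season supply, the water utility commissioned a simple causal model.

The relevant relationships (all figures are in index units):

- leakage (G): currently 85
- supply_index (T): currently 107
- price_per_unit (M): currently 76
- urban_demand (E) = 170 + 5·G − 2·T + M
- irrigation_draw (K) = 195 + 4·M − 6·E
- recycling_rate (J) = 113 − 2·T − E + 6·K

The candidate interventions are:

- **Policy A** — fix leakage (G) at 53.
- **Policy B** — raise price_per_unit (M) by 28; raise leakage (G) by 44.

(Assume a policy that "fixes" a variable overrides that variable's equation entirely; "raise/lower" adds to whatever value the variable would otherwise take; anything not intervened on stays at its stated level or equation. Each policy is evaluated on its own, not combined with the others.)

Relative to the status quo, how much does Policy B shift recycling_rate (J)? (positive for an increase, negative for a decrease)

-8504

Baseline:
  G = 85
  T = 107
  M = 76
  E = 170 + 5·85 − 2·107 + 76 = 457
  K = 195 + 4·76 − 6·457 = -2243
  J = 113 − 2·107 − 457 + 6·(-2243) = -14016
Policy B (M + 28, G + 44):
  G = 85 + 44 = 129
  T = 107
  M = 76 + 28 = 104
  E = 170 + 5·129 − 2·107 + 104 = 705
  K = 195 + 4·104 − 6·705 = -3619
  J = 113 − 2·107 − 705 + 6·(-3619) = -22520
Change in J: -22520 − (-14016) = -8504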